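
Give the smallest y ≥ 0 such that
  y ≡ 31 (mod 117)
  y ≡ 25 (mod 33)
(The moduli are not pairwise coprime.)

850

gcd(117, 33) = 3 and 3 | (25 − 31), so the pair is consistent; merging gives y ≡ 850 (mod 1287), where 1287 = lcm(117, 33).
The solution is unique modulo lcm(117, 33) = 1287.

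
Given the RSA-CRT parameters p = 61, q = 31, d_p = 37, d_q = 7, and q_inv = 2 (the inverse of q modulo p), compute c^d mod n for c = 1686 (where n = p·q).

m₁ = c^(d_p) mod p: c ≡ 39 (mod 61), and 39^37 mod 61 = 5.
m₂ = c^(d_q) mod q: c ≡ 12 (mod 31), and 12^7 mod 31 = 24.
h = q_inv·(m₁ − m₂) mod p = 2·(5 − 24) mod 61 = 23.
m = m₂ + h·q = 24 + 23·31 = 737.

737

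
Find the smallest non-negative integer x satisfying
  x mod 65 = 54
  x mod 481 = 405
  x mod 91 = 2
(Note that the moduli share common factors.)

gcd(65, 481) = 13 and 13 | (405 − 54), so the pair is consistent; merging gives x ≡ 2329 (mod 2405), where 2405 = lcm(65, 481).
gcd(2405, 91) = 13 and 13 | (2 − 2329), so the pair is consistent; merging gives x ≡ 4734 (mod 16835), where 16835 = lcm(2405, 91).
The solution is unique modulo lcm(65, 481, 91) = 16835.

4734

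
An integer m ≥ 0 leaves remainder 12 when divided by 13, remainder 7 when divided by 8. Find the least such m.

103

Combine the congruences pairwise.
From m ≡ 12 (mod 13) write m = 12 + 13t. Substituting into m ≡ 7 (mod 8) gives 13t ≡ 3 (mod 8), and since 5⁻¹ ≡ 5 (mod 8), t ≡ 7. Hence m ≡ 12 + 13·7 = 103 (mod 104).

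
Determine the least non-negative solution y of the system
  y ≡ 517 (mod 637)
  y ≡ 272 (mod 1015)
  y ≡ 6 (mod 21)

gcd(637, 1015) = 7 and 7 | (272 − 517), so the pair is consistent; merging gives y ≡ 64217 (mod 92365), where 92365 = lcm(637, 1015).
gcd(92365, 21) = 7 and 7 | (6 − 64217), so the pair is consistent; merging gives y ≡ 156582 (mod 277095), where 277095 = lcm(92365, 21).
The solution is unique modulo lcm(637, 1015, 21) = 277095.

156582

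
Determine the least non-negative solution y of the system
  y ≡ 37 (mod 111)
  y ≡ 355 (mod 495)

Combine the congruences pairwise.
gcd(111, 495) = 3 and 3 | (355 − 37), so the pair is consistent; merging gives y ≡ 4810 (mod 18315), where 18315 = lcm(111, 495).
The solution is unique modulo lcm(111, 495) = 18315.

4810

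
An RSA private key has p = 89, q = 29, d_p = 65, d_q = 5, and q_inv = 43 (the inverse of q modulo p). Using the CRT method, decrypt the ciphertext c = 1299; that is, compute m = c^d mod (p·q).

1649

m₁ = c^(d_p) mod p: c ≡ 53 (mod 89), and 53^65 mod 89 = 47.
m₂ = c^(d_q) mod q: c ≡ 23 (mod 29), and 23^5 mod 29 = 25.
h = q_inv·(m₁ − m₂) mod p = 43·(47 − 25) mod 89 = 56.
m = m₂ + h·q = 25 + 56·29 = 1649.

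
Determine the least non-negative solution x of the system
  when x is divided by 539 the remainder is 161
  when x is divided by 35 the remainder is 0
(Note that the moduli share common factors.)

gcd(539, 35) = 7 and 7 | (0 − 161), so the pair is consistent; merging gives x ≡ 700 (mod 2695), where 2695 = lcm(539, 35).
The solution is unique modulo lcm(539, 35) = 2695.

700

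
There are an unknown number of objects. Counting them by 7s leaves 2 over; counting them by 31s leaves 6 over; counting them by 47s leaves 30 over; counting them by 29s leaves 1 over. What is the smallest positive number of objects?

The moduli are pairwise coprime; M = 7·31·47·29 = 295771.
M/7 = 42253; 42253 ≡ 1 (mod 7), inverse 1.
M/31 = 9541; 9541 ≡ 24 (mod 31); 24·22 ≡ 1, so inverse 22.
M/47 = 6293; 6293 ≡ 42 (mod 47); 42·28 ≡ 1, so inverse 28.
M/29 = 10199; 10199 ≡ 20 (mod 29); 20·16 ≡ 1, so inverse 16.
N ≡ 2·42253·1 + 6·9541·22 + 30·6293·28 + 1·10199·16 = 6793222.
6793222 mod 295771 = 286260.

286260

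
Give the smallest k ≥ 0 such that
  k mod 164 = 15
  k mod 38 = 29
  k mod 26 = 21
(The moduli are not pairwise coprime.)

gcd(164, 38) = 2 and 2 | (29 − 15), so the pair is consistent; merging gives k ≡ 2803 (mod 3116), where 3116 = lcm(164, 38).
gcd(3116, 26) = 2 and 2 | (21 − 2803), so the pair is consistent; merging gives k ≡ 2803 (mod 40508), where 40508 = lcm(3116, 26).
The solution is unique modulo lcm(164, 38, 26) = 40508.

2803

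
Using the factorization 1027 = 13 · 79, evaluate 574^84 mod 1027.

482

Mod 13: 574 ≡ 2; since 12 | 84, by Fermat 2^84 ≡ 1 (mod 13).
Mod 79: 574 ≡ 21; by Fermat, exponent reduces to 84 mod 78 = 6; 21^6 ≡ 8 (mod 79).
Combine by CRT: x ≡ 1 (mod 13), x ≡ 8 (mod 79) ⇒ x ≡ 482 (mod 1027).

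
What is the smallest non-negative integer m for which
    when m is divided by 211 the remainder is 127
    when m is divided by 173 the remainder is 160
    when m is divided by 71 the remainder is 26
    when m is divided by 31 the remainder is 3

From m ≡ 127 (mod 211) write m = 127 + 211t. Substituting into m ≡ 160 (mod 173) gives 211t ≡ 33 (mod 173), and since 38⁻¹ ≡ 41 (mod 173), t ≡ 142. Hence m ≡ 127 + 211·142 = 30089 (mod 36503).
From m ≡ 30089 (mod 36503) write m = 30089 + 36503t. Substituting into m ≡ 26 (mod 71) gives 36503t ≡ 41 (mod 71), and since 9⁻¹ ≡ 8 (mod 71), t ≡ 44. Hence m ≡ 30089 + 36503·44 = 1636221 (mod 2591713).
From m ≡ 1636221 (mod 2591713) write m = 1636221 + 2591713t. Substituting into m ≡ 3 (mod 31) gives 2591713t ≡ 24 (mod 31), and since 20⁻¹ ≡ 14 (mod 31), t ≡ 26. Hence m ≡ 1636221 + 2591713·26 = 69020759 (mod 80343103).

69020759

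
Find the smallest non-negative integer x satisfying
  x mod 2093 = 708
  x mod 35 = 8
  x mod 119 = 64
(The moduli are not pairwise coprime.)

Combine the congruences pairwise.
gcd(2093, 35) = 7 and 7 | (8 − 708), so the pair is consistent; merging gives x ≡ 708 (mod 10465), where 10465 = lcm(2093, 35).
gcd(10465, 119) = 7 and 7 | (64 − 708), so the pair is consistent; merging gives x ≡ 73963 (mod 177905), where 177905 = lcm(10465, 119).
The solution is unique modulo lcm(2093, 35, 119) = 177905.

73963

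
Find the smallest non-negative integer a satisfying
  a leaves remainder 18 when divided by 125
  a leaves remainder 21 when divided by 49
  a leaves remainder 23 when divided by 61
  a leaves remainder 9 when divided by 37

2206393

The moduli are pairwise coprime; N = 125·49·61·37 = 13824125.
N/125 = 110593; 110593 ≡ 93 (mod 125); 93·82 ≡ 1, so inverse 82.
N/49 = 282125; 282125 ≡ 32 (mod 49); 32·23 ≡ 1, so inverse 23.
N/61 = 226625; 226625 ≡ 10 (mod 61); 10·55 ≡ 1, so inverse 55.
N/37 = 373625; 373625 ≡ 36 (mod 37); 36·36 ≡ 1, so inverse 36.
a ≡ 18·110593·82 + 21·282125·23 + 23·226625·55 + 9·373625·36 = 707236768.
707236768 mod 13824125 = 2206393.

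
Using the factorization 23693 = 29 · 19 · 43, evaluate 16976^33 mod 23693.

Mod 29: 16976 ≡ 11; by Fermat, exponent reduces to 33 mod 28 = 5; 11^5 ≡ 14 (mod 29).
Mod 19: 16976 ≡ 9; by Fermat, exponent reduces to 33 mod 18 = 15; 9^15 ≡ 11 (mod 19).
Mod 43: 16976 ≡ 34; 34^33 ≡ 27 (mod 43).
Combine by CRT: x ≡ 14 (mod 29), x ≡ 11 (mod 19), x ≡ 27 (mod 43) ⇒ x ≡ 13615 (mod 23693).

13615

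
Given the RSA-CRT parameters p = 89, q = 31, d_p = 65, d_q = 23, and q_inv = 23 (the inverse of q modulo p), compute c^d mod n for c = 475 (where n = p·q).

m₁ = c^(d_p) mod p: c ≡ 30 (mod 89), and 30^65 mod 89 = 13.
m₂ = c^(d_q) mod q: c ≡ 10 (mod 31), and 10^23 mod 31 = 14.
h = q_inv·(m₁ − m₂) mod p = 23·(13 − 14) mod 89 = 66.
m = m₂ + h·q = 14 + 66·31 = 2060.

2060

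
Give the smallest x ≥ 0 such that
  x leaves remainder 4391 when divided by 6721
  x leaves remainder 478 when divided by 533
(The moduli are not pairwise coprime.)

44717

gcd(6721, 533) = 13 and 13 | (478 − 4391), so the pair is consistent; merging gives x ≡ 44717 (mod 275561), where 275561 = lcm(6721, 533).
The solution is unique modulo lcm(6721, 533) = 275561.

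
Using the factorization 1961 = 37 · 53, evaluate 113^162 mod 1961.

1738

Mod 37: 113 ≡ 2; by Fermat, exponent reduces to 162 mod 36 = 18; 2^18 ≡ 36 (mod 37).
Mod 53: 113 ≡ 7; by Fermat, exponent reduces to 162 mod 52 = 6; 7^6 ≡ 42 (mod 53).
Combine by CRT: x ≡ 36 (mod 37), x ≡ 42 (mod 53) ⇒ x ≡ 1738 (mod 1961).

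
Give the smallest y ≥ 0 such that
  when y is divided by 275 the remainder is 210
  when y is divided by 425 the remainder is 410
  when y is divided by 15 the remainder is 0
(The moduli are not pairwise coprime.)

7635

Combine the congruences pairwise.
gcd(275, 425) = 25 and 25 | (410 − 210), so the pair is consistent; merging gives y ≡ 2960 (mod 4675), where 4675 = lcm(275, 425).
gcd(4675, 15) = 5 and 5 | (0 − 2960), so the pair is consistent; merging gives y ≡ 7635 (mod 14025), where 14025 = lcm(4675, 15).
The solution is unique modulo lcm(275, 425, 15) = 14025.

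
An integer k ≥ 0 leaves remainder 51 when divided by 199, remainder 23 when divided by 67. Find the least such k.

Combine the congruences pairwise.
From k ≡ 51 (mod 199) write k = 51 + 199t. Substituting into k ≡ 23 (mod 67) gives 199t ≡ 39 (mod 67), and since 65⁻¹ ≡ 33 (mod 67), t ≡ 14. Hence k ≡ 51 + 199·14 = 2837 (mod 13333).

2837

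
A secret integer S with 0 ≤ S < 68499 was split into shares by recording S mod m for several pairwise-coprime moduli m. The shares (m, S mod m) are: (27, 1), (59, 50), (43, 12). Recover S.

The moduli are pairwise coprime; N = 27·59·43 = 68499.
N/27 = 2537; 2537 ≡ 26 (mod 27); 26·26 ≡ 1, so inverse 26.
N/59 = 1161; 1161 ≡ 40 (mod 59); 40·31 ≡ 1, so inverse 31.
N/43 = 1593; 1593 ≡ 2 (mod 43); 2·22 ≡ 1, so inverse 22.
S ≡ 1·2537·26 + 50·1161·31 + 12·1593·22 = 2286064.
2286064 mod 68499 = 25597.

25597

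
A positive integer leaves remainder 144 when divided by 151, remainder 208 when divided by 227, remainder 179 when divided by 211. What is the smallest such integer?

The moduli are pairwise coprime; N = 151·227·211 = 7232447.
N/151 = 47897; 47897 ≡ 30 (mod 151); 30·146 ≡ 1, so inverse 146.
N/227 = 31861; 31861 ≡ 81 (mod 227); 81·213 ≡ 1, so inverse 213.
N/211 = 34277; 34277 ≡ 95 (mod 211); 95·20 ≡ 1, so inverse 20.
t ≡ 144·47897·146 + 208·31861·213 + 179·34277·20 = 2541267932.
2541267932 mod 7232447 = 2679035.

2679035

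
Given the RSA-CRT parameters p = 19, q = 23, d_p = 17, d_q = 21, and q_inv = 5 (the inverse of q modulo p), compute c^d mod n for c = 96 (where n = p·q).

m₁ = c^(d_p) mod p: c ≡ 1 (mod 19), and 1^17 mod 19 = 1.
m₂ = c^(d_q) mod q: c ≡ 4 (mod 23), and 4^21 mod 23 = 6.
h = q_inv·(m₁ − m₂) mod p = 5·(1 − 6) mod 19 = 13.
m = m₂ + h·q = 6 + 13·23 = 305.

305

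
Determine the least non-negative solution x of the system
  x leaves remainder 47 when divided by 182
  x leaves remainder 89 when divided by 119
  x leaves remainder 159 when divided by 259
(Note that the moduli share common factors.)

2231

gcd(182, 119) = 7 and 7 | (89 − 47), so the pair is consistent; merging gives x ≡ 2231 (mod 3094), where 3094 = lcm(182, 119).
gcd(3094, 259) = 7 and 7 | (159 − 2231), so the pair is consistent; merging gives x ≡ 2231 (mod 114478), where 114478 = lcm(3094, 259).
The solution is unique modulo lcm(182, 119, 259) = 114478.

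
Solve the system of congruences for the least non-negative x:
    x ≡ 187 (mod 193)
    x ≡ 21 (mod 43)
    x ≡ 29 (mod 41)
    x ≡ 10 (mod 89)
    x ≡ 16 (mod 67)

From x ≡ 187 (mod 193) write x = 187 + 193t. Substituting into x ≡ 21 (mod 43) gives 193t ≡ 6 (mod 43), and since 21⁻¹ ≡ 41 (mod 43), t ≡ 31. Hence x ≡ 187 + 193·31 = 6170 (mod 8299).
From x ≡ 6170 (mod 8299) write x = 6170 + 8299t. Substituting into x ≡ 29 (mod 41) gives 8299t ≡ 9 (mod 41), and since 17⁻¹ ≡ 29 (mod 41), t ≡ 15. Hence x ≡ 6170 + 8299·15 = 130655 (mod 340259).
From x ≡ 130655 (mod 340259) write x = 130655 + 340259t. Substituting into x ≡ 10 (mod 89) gives 340259t ≡ 7 (mod 89), and since 12⁻¹ ≡ 52 (mod 89), t ≡ 8. Hence x ≡ 130655 + 340259·8 = 2852727 (mod 30283051).
From x ≡ 2852727 (mod 30283051) write x = 2852727 + 30283051t. Substituting into x ≡ 16 (mod 67) gives 30283051t ≡ 15 (mod 67), and since 56⁻¹ ≡ 6 (mod 67), t ≡ 23. Hence x ≡ 2852727 + 30283051·23 = 699362900 (mod 2028964417).

699362900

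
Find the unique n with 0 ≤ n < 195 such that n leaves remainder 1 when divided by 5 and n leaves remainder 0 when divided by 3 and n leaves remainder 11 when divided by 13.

141

The moduli are pairwise coprime; M = 5·3·13 = 195.
M/5 = 39; 39 ≡ 4 (mod 5); 4·4 ≡ 1, so inverse 4.
M/3 = 65; 65 ≡ 2 (mod 3); 2·2 ≡ 1, so inverse 2.
M/13 = 15; 15 ≡ 2 (mod 13); 2·7 ≡ 1, so inverse 7.
n ≡ 1·39·4 + 0·65·2 + 11·15·7 = 1311.
1311 mod 195 = 141.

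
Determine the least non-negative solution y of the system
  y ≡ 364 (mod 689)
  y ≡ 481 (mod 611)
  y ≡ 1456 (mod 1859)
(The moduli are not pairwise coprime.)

Combine the congruences pairwise.
gcd(689, 611) = 13 and 13 | (481 − 364), so the pair is consistent; merging gives y ≡ 17589 (mod 32383), where 32383 = lcm(689, 611).
gcd(32383, 1859) = 13 and 13 | (1456 − 17589), so the pair is consistent; merging gives y ≡ 4518826 (mod 4630769), where 4630769 = lcm(32383, 1859).
The solution is unique modulo lcm(689, 611, 1859) = 4630769.

4518826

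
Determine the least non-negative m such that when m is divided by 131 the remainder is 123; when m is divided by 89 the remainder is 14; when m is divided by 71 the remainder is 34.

607439

The moduli are pairwise coprime; N = 131·89·71 = 827789.
N/131 = 6319; 6319 ≡ 31 (mod 131); 31·93 ≡ 1, so inverse 93.
N/89 = 9301; 9301 ≡ 45 (mod 89); 45·2 ≡ 1, so inverse 2.
N/71 = 11659; 11659 ≡ 15 (mod 71); 15·19 ≡ 1, so inverse 19.
m ≡ 123·6319·93 + 14·9301·2 + 34·11659·19 = 80075183.
80075183 mod 827789 = 607439.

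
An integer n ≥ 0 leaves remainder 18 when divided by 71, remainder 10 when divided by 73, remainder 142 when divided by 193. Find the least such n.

601530

Combine the congruences pairwise.
From n ≡ 18 (mod 71) write n = 18 + 71t. Substituting into n ≡ 10 (mod 73) gives 71t ≡ 65 (mod 73), and since 71⁻¹ ≡ 36 (mod 73), t ≡ 4. Hence n ≡ 18 + 71·4 = 302 (mod 5183).
From n ≡ 302 (mod 5183) write n = 302 + 5183t. Substituting into n ≡ 142 (mod 193) gives 5183t ≡ 33 (mod 193), and since 165⁻¹ ≡ 62 (mod 193), t ≡ 116. Hence n ≡ 302 + 5183·116 = 601530 (mod 1000319).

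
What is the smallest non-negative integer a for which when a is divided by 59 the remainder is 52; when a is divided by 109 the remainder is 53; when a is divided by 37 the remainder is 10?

197997

Combine the congruences pairwise.
From a ≡ 52 (mod 59) write a = 52 + 59t. Substituting into a ≡ 53 (mod 109) gives 59t ≡ 1 (mod 109), and since 59⁻¹ ≡ 85 (mod 109), t ≡ 85. Hence a ≡ 52 + 59·85 = 5067 (mod 6431).
From a ≡ 5067 (mod 6431) write a = 5067 + 6431t. Substituting into a ≡ 10 (mod 37) gives 6431t ≡ 12 (mod 37), and since 30⁻¹ ≡ 21 (mod 37), t ≡ 30. Hence a ≡ 5067 + 6431·30 = 197997 (mod 237947).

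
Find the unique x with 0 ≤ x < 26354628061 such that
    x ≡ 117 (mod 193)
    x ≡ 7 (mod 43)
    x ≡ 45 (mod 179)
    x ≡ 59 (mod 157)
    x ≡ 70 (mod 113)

8025864394

The moduli are pairwise coprime; N = 193·43·179·157·113 = 26354628061.
N/193 = 136552477; 136552477 ≡ 152 (mod 193); 152·80 ≡ 1, so inverse 80.
N/43 = 612898327; 612898327 ≡ 20 (mod 43); 20·28 ≡ 1, so inverse 28.
N/179 = 147232559; 147232559 ≡ 47 (mod 179); 47·80 ≡ 1, so inverse 80.
N/157 = 167863873; 167863873 ≡ 101 (mod 157); 101·14 ≡ 1, so inverse 14.
N/113 = 233226797; 233226797 ≡ 108 (mod 113); 108·45 ≡ 1, so inverse 45.
x ≡ 117·136552477·80 + 7·612898327·28 + 45·147232559·80 + 59·167863873·14 + 70·233226797·45 = 2801616438860.
2801616438860 mod 26354628061 = 8025864394.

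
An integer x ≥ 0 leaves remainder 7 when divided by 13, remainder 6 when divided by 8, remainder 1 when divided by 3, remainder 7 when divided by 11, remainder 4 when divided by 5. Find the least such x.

The moduli are pairwise coprime; N = 13·8·3·11·5 = 17160.
N/13 = 1320; 1320 ≡ 7 (mod 13); 7·2 ≡ 1, so inverse 2.
N/8 = 2145; 2145 ≡ 1 (mod 8), inverse 1.
N/3 = 5720; 5720 ≡ 2 (mod 3); 2·2 ≡ 1, so inverse 2.
N/11 = 1560; 1560 ≡ 9 (mod 11); 9·5 ≡ 1, so inverse 5.
N/5 = 3432; 3432 ≡ 2 (mod 5); 2·3 ≡ 1, so inverse 3.
x ≡ 7·1320·2 + 6·2145·1 + 1·5720·2 + 7·1560·5 + 4·3432·3 = 138574.
138574 mod 17160 = 1294.

1294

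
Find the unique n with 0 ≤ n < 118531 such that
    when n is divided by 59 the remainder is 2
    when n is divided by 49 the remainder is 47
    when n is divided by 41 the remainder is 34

13277

The moduli are pairwise coprime; M = 59·49·41 = 118531.
M/59 = 2009; 2009 ≡ 3 (mod 59); 3·20 ≡ 1, so inverse 20.
M/49 = 2419; 2419 ≡ 18 (mod 49); 18·30 ≡ 1, so inverse 30.
M/41 = 2891; 2891 ≡ 21 (mod 41); 21·2 ≡ 1, so inverse 2.
n ≡ 2·2009·20 + 47·2419·30 + 34·2891·2 = 3687738.
3687738 mod 118531 = 13277.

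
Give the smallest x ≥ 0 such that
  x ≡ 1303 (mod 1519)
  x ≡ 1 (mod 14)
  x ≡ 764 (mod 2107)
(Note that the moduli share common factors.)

40797

gcd(1519, 14) = 7 and 7 | (1 − 1303), so the pair is consistent; merging gives x ≡ 1303 (mod 3038), where 3038 = lcm(1519, 14).
gcd(3038, 2107) = 49 and 49 | (764 − 1303), so the pair is consistent; merging gives x ≡ 40797 (mod 130634), where 130634 = lcm(3038, 2107).
The solution is unique modulo lcm(1519, 14, 2107) = 130634.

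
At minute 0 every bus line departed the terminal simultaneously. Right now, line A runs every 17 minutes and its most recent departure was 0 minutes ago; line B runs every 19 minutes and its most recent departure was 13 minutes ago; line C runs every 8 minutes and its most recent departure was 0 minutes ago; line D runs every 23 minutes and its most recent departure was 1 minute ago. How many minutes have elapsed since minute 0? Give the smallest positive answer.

35904

From t ≡ 0 (mod 17) write t = 0 + 17s. Substituting into t ≡ 13 (mod 19) gives 17s ≡ 13 (mod 19), and since 17⁻¹ ≡ 9 (mod 19), s ≡ 3. Hence t ≡ 0 + 17·3 = 51 (mod 323).
From t ≡ 51 (mod 323) write t = 51 + 323s. Substituting into t ≡ 0 (mod 8) gives 323s ≡ 5 (mod 8), and since 3⁻¹ ≡ 3 (mod 8), s ≡ 7. Hence t ≡ 51 + 323·7 = 2312 (mod 2584).
From t ≡ 2312 (mod 2584) write t = 2312 + 2584s. Substituting into t ≡ 1 (mod 23) gives 2584s ≡ 12 (mod 23), and since 8⁻¹ ≡ 3 (mod 23), s ≡ 13. Hence t ≡ 2312 + 2584·13 = 35904 (mod 59432).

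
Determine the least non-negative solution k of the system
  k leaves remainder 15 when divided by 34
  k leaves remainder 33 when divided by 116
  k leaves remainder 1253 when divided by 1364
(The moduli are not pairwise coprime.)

Combine the congruences pairwise.
gcd(34, 116) = 2 and 2 | (33 − 15), so the pair is consistent; merging gives k ≡ 729 (mod 1972), where 1972 = lcm(34, 116).
gcd(1972, 1364) = 4 and 4 | (1253 − 729), so the pair is consistent; merging gives k ≡ 77637 (mod 672452), where 672452 = lcm(1972, 1364).
The solution is unique modulo lcm(34, 116, 1364) = 672452.

77637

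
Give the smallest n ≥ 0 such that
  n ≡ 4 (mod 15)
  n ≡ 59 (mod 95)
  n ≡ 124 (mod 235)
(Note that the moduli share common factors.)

gcd(15, 95) = 5 and 5 | (59 − 4), so the pair is consistent; merging gives n ≡ 154 (mod 285), where 285 = lcm(15, 95).
gcd(285, 235) = 5 and 5 | (124 − 154), so the pair is consistent; merging gives n ≡ 10699 (mod 13395), where 13395 = lcm(285, 235).
The solution is unique modulo lcm(15, 95, 235) = 13395.

10699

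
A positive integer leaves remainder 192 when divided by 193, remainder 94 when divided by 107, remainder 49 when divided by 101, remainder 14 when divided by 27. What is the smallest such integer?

The moduli are pairwise coprime; M = 193·107·101·27 = 56315277.
M/193 = 291789; 291789 ≡ 166 (mod 193); 166·50 ≡ 1, so inverse 50.
M/107 = 526311; 526311 ≡ 85 (mod 107); 85·34 ≡ 1, so inverse 34.
M/101 = 557577; 557577 ≡ 57 (mod 101); 57·39 ≡ 1, so inverse 39.
M/27 = 2085751; 2085751 ≡ 1 (mod 27), inverse 1.
N ≡ 192·291789·50 + 94·526311·34 + 49·557577·39 + 14·2085751·1 = 5577994517.
5577994517 mod 56315277 = 2782094.

2782094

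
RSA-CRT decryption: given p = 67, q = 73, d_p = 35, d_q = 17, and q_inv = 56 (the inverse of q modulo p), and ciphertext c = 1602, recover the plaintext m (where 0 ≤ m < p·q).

4252

m₁ = c^(d_p) mod p: c ≡ 61 (mod 67), and 61^35 mod 67 = 31.
m₂ = c^(d_q) mod q: c ≡ 69 (mod 73), and 69^17 mod 73 = 18.
h = q_inv·(m₁ − m₂) mod p = 56·(31 − 18) mod 67 = 58.
m = m₂ + h·q = 18 + 58·73 = 4252.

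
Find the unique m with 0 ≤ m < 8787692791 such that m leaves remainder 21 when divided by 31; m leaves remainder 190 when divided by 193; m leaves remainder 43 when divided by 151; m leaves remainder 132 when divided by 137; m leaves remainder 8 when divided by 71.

From m ≡ 21 (mod 31) write m = 21 + 31t. Substituting into m ≡ 190 (mod 193) gives 31t ≡ 169 (mod 193), and since 31⁻¹ ≡ 137 (mod 193), t ≡ 186. Hence m ≡ 21 + 31·186 = 5787 (mod 5983).
From m ≡ 5787 (mod 5983) write m = 5787 + 5983t. Substituting into m ≡ 43 (mod 151) gives 5983t ≡ 145 (mod 151), and since 94⁻¹ ≡ 98 (mod 151), t ≡ 16. Hence m ≡ 5787 + 5983·16 = 101515 (mod 903433).
From m ≡ 101515 (mod 903433) write m = 101515 + 903433t. Substituting into m ≡ 132 (mod 137) gives 903433t ≡ 134 (mod 137), and since 55⁻¹ ≡ 5 (mod 137), t ≡ 122. Hence m ≡ 101515 + 903433·122 = 110320341 (mod 123770321).
From m ≡ 110320341 (mod 123770321) write m = 110320341 + 123770321t. Substituting into m ≡ 8 (mod 71) gives 123770321t ≡ 35 (mod 71), and since 68⁻¹ ≡ 47 (mod 71), t ≡ 12. Hence m ≡ 110320341 + 123770321·12 = 1595564193 (mod 8787692791).

1595564193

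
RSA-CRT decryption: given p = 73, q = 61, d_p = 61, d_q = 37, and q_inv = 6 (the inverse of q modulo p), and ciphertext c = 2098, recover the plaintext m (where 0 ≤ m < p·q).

m₁ = c^(d_p) mod p: c ≡ 54 (mod 73), and 54^61 mod 73 = 25.
m₂ = c^(d_q) mod q: c ≡ 24 (mod 61), and 24^37 mod 61 = 53.
h = q_inv·(m₁ − m₂) mod p = 6·(25 − 53) mod 73 = 51.
m = m₂ + h·q = 53 + 51·61 = 3164.

3164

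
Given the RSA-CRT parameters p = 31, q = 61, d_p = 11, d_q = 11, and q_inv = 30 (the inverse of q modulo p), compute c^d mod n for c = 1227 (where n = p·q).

214

m₁ = c^(d_p) mod p: c ≡ 18 (mod 31), and 18^11 mod 31 = 28.
m₂ = c^(d_q) mod q: c ≡ 7 (mod 61), and 7^11 mod 61 = 31.
h = q_inv·(m₁ − m₂) mod p = 30·(28 − 31) mod 31 = 3.
m = m₂ + h·q = 31 + 3·61 = 214.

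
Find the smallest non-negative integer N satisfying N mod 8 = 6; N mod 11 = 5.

Combine the congruences pairwise.
From N ≡ 6 (mod 8) write N = 6 + 8t. Substituting into N ≡ 5 (mod 11) gives 8t ≡ 10 (mod 11), and since 8⁻¹ ≡ 7 (mod 11), t ≡ 4. Hence N ≡ 6 + 8·4 = 38 (mod 88).

38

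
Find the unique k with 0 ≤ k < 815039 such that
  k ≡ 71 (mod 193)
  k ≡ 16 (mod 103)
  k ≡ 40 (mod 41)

760877

The moduli are pairwise coprime; N = 193·103·41 = 815039.
N/193 = 4223; 4223 ≡ 170 (mod 193); 170·151 ≡ 1, so inverse 151.
N/103 = 7913; 7913 ≡ 85 (mod 103); 85·40 ≡ 1, so inverse 40.
N/41 = 19879; 19879 ≡ 35 (mod 41); 35·34 ≡ 1, so inverse 34.
k ≡ 71·4223·151 + 16·7913·40 + 40·19879·34 = 77374543.
77374543 mod 815039 = 760877.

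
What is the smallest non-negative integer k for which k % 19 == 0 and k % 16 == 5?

133

From k ≡ 0 (mod 19) write k = 0 + 19t. Substituting into k ≡ 5 (mod 16) gives 19t ≡ 5 (mod 16), and since 3⁻¹ ≡ 11 (mod 16), t ≡ 7. Hence k ≡ 0 + 19·7 = 133 (mod 304).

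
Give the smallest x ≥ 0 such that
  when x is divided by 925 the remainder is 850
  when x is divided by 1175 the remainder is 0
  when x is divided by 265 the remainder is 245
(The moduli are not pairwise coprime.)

Combine the congruences pairwise.
gcd(925, 1175) = 25 and 25 | (0 − 850), so the pair is consistent; merging gives x ≡ 38775 (mod 43475), where 43475 = lcm(925, 1175).
gcd(43475, 265) = 5 and 5 | (245 − 38775), so the pair is consistent; merging gives x ≡ 2038625 (mod 2304175), where 2304175 = lcm(43475, 265).
The solution is unique modulo lcm(925, 1175, 265) = 2304175.

2038625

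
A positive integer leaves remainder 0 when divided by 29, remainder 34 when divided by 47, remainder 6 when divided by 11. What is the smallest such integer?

The moduli are pairwise coprime; N = 29·47·11 = 14993.
N/29 = 517; 517 ≡ 24 (mod 29); 24·23 ≡ 1, so inverse 23.
N/47 = 319; 319 ≡ 37 (mod 47); 37·14 ≡ 1, so inverse 14.
N/11 = 1363; 1363 ≡ 10 (mod 11); 10·10 ≡ 1, so inverse 10.
k ≡ 0·517·23 + 34·319·14 + 6·1363·10 = 233624.
233624 mod 14993 = 8729.

8729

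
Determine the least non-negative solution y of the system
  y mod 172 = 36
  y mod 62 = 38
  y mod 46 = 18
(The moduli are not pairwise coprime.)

gcd(172, 62) = 2 and 2 | (38 − 36), so the pair is consistent; merging gives y ≡ 3820 (mod 5332), where 5332 = lcm(172, 62).
gcd(5332, 46) = 2 and 2 | (18 − 3820), so the pair is consistent; merging gives y ≡ 105128 (mod 122636), where 122636 = lcm(5332, 46).
The solution is unique modulo lcm(172, 62, 46) = 122636.

105128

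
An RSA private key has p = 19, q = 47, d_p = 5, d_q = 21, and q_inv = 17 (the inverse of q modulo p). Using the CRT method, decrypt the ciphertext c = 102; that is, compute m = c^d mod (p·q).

600

m₁ = c^(d_p) mod p: c ≡ 7 (mod 19), and 7^5 mod 19 = 11.
m₂ = c^(d_q) mod q: c ≡ 8 (mod 47), and 8^21 mod 47 = 36.
h = q_inv·(m₁ − m₂) mod p = 17·(11 − 36) mod 19 = 12.
m = m₂ + h·q = 36 + 12·47 = 600.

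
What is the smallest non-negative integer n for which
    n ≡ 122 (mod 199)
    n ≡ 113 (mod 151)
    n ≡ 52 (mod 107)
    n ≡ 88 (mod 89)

The moduli are pairwise coprime; M = 199·151·107·89 = 286156627.
M/199 = 1437973; 1437973 ≡ 198 (mod 199); 198·198 ≡ 1, so inverse 198.
M/151 = 1895077; 1895077 ≡ 27 (mod 151); 27·28 ≡ 1, so inverse 28.
M/107 = 2674361; 2674361 ≡ 3 (mod 107); 3·36 ≡ 1, so inverse 36.
M/89 = 3215243; 3215243 ≡ 29 (mod 89); 29·43 ≡ 1, so inverse 43.
n ≡ 122·1437973·198 + 113·1895077·28 + 52·2674361·36 + 88·3215243·43 = 57904582720.
57904582720 mod 286156627 = 100944066.

100944066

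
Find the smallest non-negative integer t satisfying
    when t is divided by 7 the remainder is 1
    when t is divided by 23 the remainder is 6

Combine the congruences pairwise.
From t ≡ 1 (mod 7) write t = 1 + 7s. Substituting into t ≡ 6 (mod 23) gives 7s ≡ 5 (mod 23), and since 7⁻¹ ≡ 10 (mod 23), s ≡ 4. Hence t ≡ 1 + 7·4 = 29 (mod 161).

29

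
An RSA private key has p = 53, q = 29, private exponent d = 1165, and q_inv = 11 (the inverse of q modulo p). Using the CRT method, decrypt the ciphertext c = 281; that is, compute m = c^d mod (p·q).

837

d_p = d mod (p−1) = 1165 mod 52 = 21; d_q = d mod (q−1) = 17.
m₁ = c^(d_p) mod p: c ≡ 16 (mod 53), and 16^21 mod 53 = 42.
m₂ = c^(d_q) mod q: c ≡ 20 (mod 29), and 20^17 mod 29 = 25.
h = q_inv·(m₁ − m₂) mod p = 11·(42 − 25) mod 53 = 28.
m = m₂ + h·q = 25 + 28·29 = 837.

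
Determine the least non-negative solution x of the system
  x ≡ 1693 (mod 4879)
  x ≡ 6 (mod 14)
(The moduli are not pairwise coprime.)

gcd(4879, 14) = 7 and 7 | (6 − 1693), so the pair is consistent; merging gives x ≡ 6572 (mod 9758), where 9758 = lcm(4879, 14).
The solution is unique modulo lcm(4879, 14) = 9758.

6572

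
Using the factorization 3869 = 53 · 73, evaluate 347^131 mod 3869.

3103

Mod 53: 347 ≡ 29; by Fermat, exponent reduces to 131 mod 52 = 27; 29^27 ≡ 29 (mod 53).
Mod 73: 347 ≡ 55; by Fermat, exponent reduces to 131 mod 72 = 59; 55^59 ≡ 37 (mod 73).
Combine by CRT: x ≡ 29 (mod 53), x ≡ 37 (mod 73) ⇒ x ≡ 3103 (mod 3869).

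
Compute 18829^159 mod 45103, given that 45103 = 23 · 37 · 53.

35657

Mod 23: 18829 ≡ 15; by Fermat, exponent reduces to 159 mod 22 = 5; 15^5 ≡ 7 (mod 23).
Mod 37: 18829 ≡ 33; by Fermat, exponent reduces to 159 mod 36 = 15; 33^15 ≡ 26 (mod 37).
Mod 53: 18829 ≡ 14; by Fermat, exponent reduces to 159 mod 52 = 3; 14^3 ≡ 41 (mod 53).
Combine by CRT: x ≡ 7 (mod 23), x ≡ 26 (mod 37), x ≡ 41 (mod 53) ⇒ x ≡ 35657 (mod 45103).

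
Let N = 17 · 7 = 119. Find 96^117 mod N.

Mod 17: 96 ≡ 11; by Fermat, exponent reduces to 117 mod 16 = 5; 11^5 ≡ 10 (mod 17).
Mod 7: 96 ≡ 5; by Fermat, exponent reduces to 117 mod 6 = 3; 5^3 ≡ 6 (mod 7).
Combine by CRT: x ≡ 10 (mod 17), x ≡ 6 (mod 7) ⇒ x ≡ 27 (mod 119).

27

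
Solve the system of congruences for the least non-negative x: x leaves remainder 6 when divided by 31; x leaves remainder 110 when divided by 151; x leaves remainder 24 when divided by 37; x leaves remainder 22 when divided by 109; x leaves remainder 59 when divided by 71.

Combine the congruences pairwise.
From x ≡ 6 (mod 31) write x = 6 + 31t. Substituting into x ≡ 110 (mod 151) gives 31t ≡ 104 (mod 151), and since 31⁻¹ ≡ 39 (mod 151), t ≡ 130. Hence x ≡ 6 + 31·130 = 4036 (mod 4681).
From x ≡ 4036 (mod 4681) write x = 4036 + 4681t. Substituting into x ≡ 24 (mod 37) gives 4681t ≡ 21 (mod 37), and since 19⁻¹ ≡ 2 (mod 37), t ≡ 5. Hence x ≡ 4036 + 4681·5 = 27441 (mod 173197).
From x ≡ 27441 (mod 173197) write x = 27441 + 173197t. Substituting into x ≡ 22 (mod 109) gives 173197t ≡ 49 (mod 109), and since 105⁻¹ ≡ 27 (mod 109), t ≡ 15. Hence x ≡ 27441 + 173197·15 = 2625396 (mod 18878473).
From x ≡ 2625396 (mod 18878473) write x = 2625396 + 18878473t. Substituting into x ≡ 59 (mod 71) gives 18878473t ≡ 30 (mod 71), and since 70⁻¹ ≡ 70 (mod 71), t ≡ 41. Hence x ≡ 2625396 + 18878473·41 = 776642789 (mod 1340371583).

776642789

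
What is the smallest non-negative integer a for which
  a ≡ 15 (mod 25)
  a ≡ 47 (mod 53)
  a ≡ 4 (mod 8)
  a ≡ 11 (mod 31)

The moduli are pairwise coprime; N = 25·53·8·31 = 328600.
N/25 = 13144; 13144 ≡ 19 (mod 25); 19·4 ≡ 1, so inverse 4.
N/53 = 6200; 6200 ≡ 52 (mod 53); 52·52 ≡ 1, so inverse 52.
N/8 = 41075; 41075 ≡ 3 (mod 8); 3·3 ≡ 1, so inverse 3.
N/31 = 10600; 10600 ≡ 29 (mod 31); 29·15 ≡ 1, so inverse 15.
a ≡ 15·13144·4 + 47·6200·52 + 4·41075·3 + 11·10600·15 = 18183340.
18183340 mod 328600 = 110340.

110340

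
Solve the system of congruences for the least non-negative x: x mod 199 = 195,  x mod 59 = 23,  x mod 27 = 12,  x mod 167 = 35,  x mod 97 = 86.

3752004900

From x ≡ 195 (mod 199) write x = 195 + 199t. Substituting into x ≡ 23 (mod 59) gives 199t ≡ 5 (mod 59), and since 22⁻¹ ≡ 51 (mod 59), t ≡ 19. Hence x ≡ 195 + 199·19 = 3976 (mod 11741).
From x ≡ 3976 (mod 11741) write x = 3976 + 11741t. Substituting into x ≡ 12 (mod 27) gives 11741t ≡ 5 (mod 27), and since 23⁻¹ ≡ 20 (mod 27), t ≡ 19. Hence x ≡ 3976 + 11741·19 = 227055 (mod 317007).
From x ≡ 227055 (mod 317007) write x = 227055 + 317007t. Substituting into x ≡ 35 (mod 167) gives 317007t ≡ 100 (mod 167), and since 41⁻¹ ≡ 110 (mod 167), t ≡ 145. Hence x ≡ 227055 + 317007·145 = 46193070 (mod 52940169).
From x ≡ 46193070 (mod 52940169) write x = 46193070 + 52940169t. Substituting into x ≡ 86 (mod 97) gives 52940169t ≡ 65 (mod 97), and since 91⁻¹ ≡ 16 (mod 97), t ≡ 70. Hence x ≡ 46193070 + 52940169·70 = 3752004900 (mod 5135196393).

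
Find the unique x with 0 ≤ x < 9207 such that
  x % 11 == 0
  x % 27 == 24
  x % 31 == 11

The moduli are pairwise coprime; N = 11·27·31 = 9207.
N/11 = 837; 837 ≡ 1 (mod 11), inverse 1.
N/27 = 341; 341 ≡ 17 (mod 27); 17·8 ≡ 1, so inverse 8.
N/31 = 297; 297 ≡ 18 (mod 31); 18·19 ≡ 1, so inverse 19.
x ≡ 0·837·1 + 24·341·8 + 11·297·19 = 127545.
127545 mod 9207 = 7854.

7854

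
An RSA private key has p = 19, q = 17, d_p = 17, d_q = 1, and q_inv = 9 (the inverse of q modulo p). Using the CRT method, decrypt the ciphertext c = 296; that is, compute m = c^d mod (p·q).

m₁ = c^(d_p) mod p: c ≡ 11 (mod 19), and 11^17 mod 19 = 7.
m₂ = c^(d_q) mod q: c ≡ 7 (mod 17), and 7^1 mod 17 = 7.
h = q_inv·(m₁ − m₂) mod p = 9·(7 − 7) mod 19 = 0.
m = m₂ + h·q = 7 + 0·17 = 7.

7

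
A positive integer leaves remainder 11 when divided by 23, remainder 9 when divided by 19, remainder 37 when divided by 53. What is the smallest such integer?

From x ≡ 11 (mod 23) write x = 11 + 23t. Substituting into x ≡ 9 (mod 19) gives 23t ≡ 17 (mod 19), and since 4⁻¹ ≡ 5 (mod 19), t ≡ 9. Hence x ≡ 11 + 23·9 = 218 (mod 437).
From x ≡ 218 (mod 437) write x = 218 + 437t. Substituting into x ≡ 37 (mod 53) gives 437t ≡ 31 (mod 53), and since 13⁻¹ ≡ 49 (mod 53), t ≡ 35. Hence x ≡ 218 + 437·35 = 15513 (mod 23161).

15513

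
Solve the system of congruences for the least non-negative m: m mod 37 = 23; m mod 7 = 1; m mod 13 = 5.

3242

The moduli are pairwise coprime; N = 37·7·13 = 3367.
N/37 = 91; 91 ≡ 17 (mod 37); 17·24 ≡ 1, so inverse 24.
N/7 = 481; 481 ≡ 5 (mod 7); 5·3 ≡ 1, so inverse 3.
N/13 = 259; 259 ≡ 12 (mod 13); 12·12 ≡ 1, so inverse 12.
m ≡ 23·91·24 + 1·481·3 + 5·259·12 = 67215.
67215 mod 3367 = 3242.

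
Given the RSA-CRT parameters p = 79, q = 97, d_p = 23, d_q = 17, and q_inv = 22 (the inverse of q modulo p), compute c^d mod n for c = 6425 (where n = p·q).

4045

m₁ = c^(d_p) mod p: c ≡ 26 (mod 79), and 26^23 mod 79 = 16.
m₂ = c^(d_q) mod q: c ≡ 23 (mod 97), and 23^17 mod 97 = 68.
h = q_inv·(m₁ − m₂) mod p = 22·(16 − 68) mod 79 = 41.
m = m₂ + h·q = 68 + 41·97 = 4045.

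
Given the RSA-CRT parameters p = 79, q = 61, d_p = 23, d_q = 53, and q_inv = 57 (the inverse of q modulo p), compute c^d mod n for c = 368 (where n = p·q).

1942

m₁ = c^(d_p) mod p: c ≡ 52 (mod 79), and 52^23 mod 79 = 46.
m₂ = c^(d_q) mod q: c ≡ 2 (mod 61), and 2^53 mod 61 = 51.
h = q_inv·(m₁ − m₂) mod p = 57·(46 − 51) mod 79 = 31.
m = m₂ + h·q = 51 + 31·61 = 1942.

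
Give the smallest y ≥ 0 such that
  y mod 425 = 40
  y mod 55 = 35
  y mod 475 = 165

11090

gcd(425, 55) = 5 and 5 | (35 − 40), so the pair is consistent; merging gives y ≡ 1740 (mod 4675), where 4675 = lcm(425, 55).
gcd(4675, 475) = 25 and 25 | (165 − 1740), so the pair is consistent; merging gives y ≡ 11090 (mod 88825), where 88825 = lcm(4675, 475).
The solution is unique modulo lcm(425, 55, 475) = 88825.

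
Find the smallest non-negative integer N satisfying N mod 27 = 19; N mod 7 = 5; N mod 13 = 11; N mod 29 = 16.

4366

The moduli are pairwise coprime; M = 27·7·13·29 = 71253.
M/27 = 2639; 2639 ≡ 20 (mod 27); 20·23 ≡ 1, so inverse 23.
M/7 = 10179; 10179 ≡ 1 (mod 7), inverse 1.
M/13 = 5481; 5481 ≡ 8 (mod 13); 8·5 ≡ 1, so inverse 5.
M/29 = 2457; 2457 ≡ 21 (mod 29); 21·18 ≡ 1, so inverse 18.
N ≡ 19·2639·23 + 5·10179·1 + 11·5481·5 + 16·2457·18 = 2213209.
2213209 mod 71253 = 4366.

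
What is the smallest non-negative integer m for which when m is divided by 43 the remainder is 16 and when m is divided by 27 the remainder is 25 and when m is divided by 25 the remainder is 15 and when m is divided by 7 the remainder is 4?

The moduli are pairwise coprime; N = 43·27·25·7 = 203175.
N/43 = 4725; 4725 ≡ 38 (mod 43); 38·17 ≡ 1, so inverse 17.
N/27 = 7525; 7525 ≡ 19 (mod 27); 19·10 ≡ 1, so inverse 10.
N/25 = 8127; 8127 ≡ 2 (mod 25); 2·13 ≡ 1, so inverse 13.
N/7 = 29025; 29025 ≡ 3 (mod 7); 3·5 ≡ 1, so inverse 5.
m ≡ 16·4725·17 + 25·7525·10 + 15·8127·13 + 4·29025·5 = 5331715.
5331715 mod 203175 = 49165.

49165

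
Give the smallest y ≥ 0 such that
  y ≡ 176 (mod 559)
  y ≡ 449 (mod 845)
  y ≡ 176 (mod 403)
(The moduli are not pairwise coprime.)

727994

Combine the congruences pairwise.
gcd(559, 845) = 13 and 13 | (449 − 176), so the pair is consistent; merging gives y ≡ 1294 (mod 36335), where 36335 = lcm(559, 845).
gcd(36335, 403) = 13 and 13 | (176 − 1294), so the pair is consistent; merging gives y ≡ 727994 (mod 1126385), where 1126385 = lcm(36335, 403).
The solution is unique modulo lcm(559, 845, 403) = 1126385.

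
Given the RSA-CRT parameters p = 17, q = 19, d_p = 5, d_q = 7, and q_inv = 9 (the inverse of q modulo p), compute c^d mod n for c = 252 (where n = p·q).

301

m₁ = c^(d_p) mod p: c ≡ 14 (mod 17), and 14^5 mod 17 = 12.
m₂ = c^(d_q) mod q: c ≡ 5 (mod 19), and 5^7 mod 19 = 16.
h = q_inv·(m₁ − m₂) mod p = 9·(12 − 16) mod 17 = 15.
m = m₂ + h·q = 16 + 15·19 = 301.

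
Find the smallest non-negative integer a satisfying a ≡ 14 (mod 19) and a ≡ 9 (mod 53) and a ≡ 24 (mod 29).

The moduli are pairwise coprime; N = 19·53·29 = 29203.
N/19 = 1537; 1537 ≡ 17 (mod 19); 17·9 ≡ 1, so inverse 9.
N/53 = 551; 551 ≡ 21 (mod 53); 21·48 ≡ 1, so inverse 48.
N/29 = 1007; 1007 ≡ 21 (mod 29); 21·18 ≡ 1, so inverse 18.
a ≡ 14·1537·9 + 9·551·48 + 24·1007·18 = 866718.
866718 mod 29203 = 19831.

19831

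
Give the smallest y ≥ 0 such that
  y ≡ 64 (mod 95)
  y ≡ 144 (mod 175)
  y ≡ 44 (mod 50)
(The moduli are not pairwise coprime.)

gcd(95, 175) = 5 and 5 | (144 − 64), so the pair is consistent; merging gives y ≡ 3294 (mod 3325), where 3325 = lcm(95, 175).
gcd(3325, 50) = 25 and 25 | (44 − 3294), so the pair is consistent; merging gives y ≡ 3294 (mod 6650), where 6650 = lcm(3325, 50).
The solution is unique modulo lcm(95, 175, 50) = 6650.

3294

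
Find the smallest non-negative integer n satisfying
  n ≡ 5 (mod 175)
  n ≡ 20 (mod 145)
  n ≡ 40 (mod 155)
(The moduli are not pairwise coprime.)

gcd(175, 145) = 5 and 5 | (20 − 5), so the pair is consistent; merging gives n ≡ 2630 (mod 5075), where 5075 = lcm(175, 145).
gcd(5075, 155) = 5 and 5 | (40 − 2630), so the pair is consistent; merging gives n ≡ 134580 (mod 157325), where 157325 = lcm(5075, 155).
The solution is unique modulo lcm(175, 145, 155) = 157325.

134580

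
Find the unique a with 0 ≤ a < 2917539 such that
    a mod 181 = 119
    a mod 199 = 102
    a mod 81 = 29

218405

The moduli are pairwise coprime; N = 181·199·81 = 2917539.
N/181 = 16119; 16119 ≡ 10 (mod 181); 10·163 ≡ 1, so inverse 163.
N/199 = 14661; 14661 ≡ 134 (mod 199); 134·150 ≡ 1, so inverse 150.
N/81 = 36019; 36019 ≡ 55 (mod 81); 55·28 ≡ 1, so inverse 28.
a ≡ 119·16119·163 + 102·14661·150 + 29·36019·28 = 566220971.
566220971 mod 2917539 = 218405.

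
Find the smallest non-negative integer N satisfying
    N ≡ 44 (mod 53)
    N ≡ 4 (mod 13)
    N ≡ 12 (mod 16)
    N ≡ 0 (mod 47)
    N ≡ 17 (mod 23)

The moduli are pairwise coprime; M = 53·13·16·47·23 = 11916944.
M/53 = 224848; 224848 ≡ 22 (mod 53); 22·41 ≡ 1, so inverse 41.
M/13 = 916688; 916688 ≡ 6 (mod 13); 6·11 ≡ 1, so inverse 11.
M/16 = 744809; 744809 ≡ 9 (mod 16); 9·9 ≡ 1, so inverse 9.
M/47 = 253552; 253552 ≡ 34 (mod 47); 34·18 ≡ 1, so inverse 18.
M/23 = 518128; 518128 ≡ 7 (mod 23); 7·10 ≡ 1, so inverse 10.
N ≡ 44·224848·41 + 4·916688·11 + 12·744809·9 + 0·253552·18 + 17·518128·10 = 614481196.
614481196 mod 11916944 = 6717052.

6717052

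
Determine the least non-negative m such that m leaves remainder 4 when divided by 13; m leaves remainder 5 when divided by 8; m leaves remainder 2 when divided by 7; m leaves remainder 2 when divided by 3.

From m ≡ 4 (mod 13) write m = 4 + 13t. Substituting into m ≡ 5 (mod 8) gives 13t ≡ 1 (mod 8), and since 5⁻¹ ≡ 5 (mod 8), t ≡ 5. Hence m ≡ 4 + 13·5 = 69 (mod 104).
From m ≡ 69 (mod 104) write m = 69 + 104t. Substituting into m ≡ 2 (mod 7) gives 104t ≡ 3 (mod 7), and since 6⁻¹ ≡ 6 (mod 7), t ≡ 4. Hence m ≡ 69 + 104·4 = 485 (mod 728).
From m ≡ 485 (mod 728) write m = 485 + 728t. Substituting into m ≡ 2 (mod 3) gives 728t ≡ 0 (mod 3), and since 2⁻¹ ≡ 2 (mod 3), t ≡ 0. Hence m ≡ 485 + 728·0 = 485 (mod 2184).

485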